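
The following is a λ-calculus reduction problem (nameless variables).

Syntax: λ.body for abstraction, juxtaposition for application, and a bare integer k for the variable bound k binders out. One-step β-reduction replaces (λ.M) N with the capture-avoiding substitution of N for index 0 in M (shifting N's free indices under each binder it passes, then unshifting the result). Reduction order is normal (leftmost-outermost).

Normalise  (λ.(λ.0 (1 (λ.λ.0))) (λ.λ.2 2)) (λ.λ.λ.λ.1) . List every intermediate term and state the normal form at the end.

  start: (λ.(λ.0 (1 (λ.λ.0))) (λ.λ.2 2)) (λ.λ.λ.λ.1)
  →1  (λ.0 ((λ.λ.λ.λ.1) (λ.λ.0))) (λ.λ.(λ.λ.λ.λ.1) (λ.λ.λ.λ.1))
  →2  (λ.λ.(λ.λ.λ.λ.1) (λ.λ.λ.λ.1)) ((λ.λ.λ.λ.1) (λ.λ.0))
  →3  λ.(λ.λ.λ.λ.1) (λ.λ.λ.λ.1)
  →4  λ.λ.λ.λ.1

Answer: normal form = λ.λ.λ.λ.1  (in 4 steps)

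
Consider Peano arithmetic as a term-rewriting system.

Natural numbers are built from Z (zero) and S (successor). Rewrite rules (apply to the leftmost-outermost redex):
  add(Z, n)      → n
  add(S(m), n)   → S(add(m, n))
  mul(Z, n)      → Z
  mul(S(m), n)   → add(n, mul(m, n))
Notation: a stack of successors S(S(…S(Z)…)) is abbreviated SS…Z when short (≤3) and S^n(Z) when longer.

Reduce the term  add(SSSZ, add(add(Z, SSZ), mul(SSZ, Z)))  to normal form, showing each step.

Answer: normal form = S^5(Z)  (in 13 steps)

Working:
  start: add(SSSZ, add(add(Z, SSZ), mul(SSZ, Z)))
  step 1: S(add(SSZ, add(add(Z, SSZ), mul(SSZ, Z))))
  step 2: S(S(add(SZ, add(add(Z, SSZ), mul(SSZ, Z)))))
  step 3: S(S(S(add(Z, add(add(Z, SSZ), mul(SSZ, Z))))))
  step 4: S(S(S(add(add(Z, SSZ), mul(SSZ, Z)))))
  step 5: S(S(S(add(SSZ, mul(SSZ, Z)))))
  step 6: S(S(S(S(add(SZ, mul(SSZ, Z))))))
  step 7: S(S(S(S(S(add(Z, mul(SSZ, Z)))))))
  step 8: S(S(S(S(S(mul(SSZ, Z))))))
  step 9: S(S(S(S(S(add(Z, mul(SZ, Z)))))))
  step 10: S(S(S(S(S(mul(SZ, Z))))))
  step 11: S(S(S(S(S(add(Z, mul(Z, Z)))))))
  step 12: S(S(S(S(S(mul(Z, Z))))))
  step 13: S^5(Z)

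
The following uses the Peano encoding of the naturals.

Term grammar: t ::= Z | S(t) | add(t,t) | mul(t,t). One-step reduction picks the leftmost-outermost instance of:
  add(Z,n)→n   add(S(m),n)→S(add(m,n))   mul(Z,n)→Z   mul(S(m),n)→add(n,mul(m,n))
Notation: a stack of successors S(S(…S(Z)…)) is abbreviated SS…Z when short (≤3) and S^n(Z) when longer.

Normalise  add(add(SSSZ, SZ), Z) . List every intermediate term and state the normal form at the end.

Answer: normal form = S^4(Z)  (in 9 steps)

Derivation:
  start: add(add(SSSZ, SZ), Z)
  →1  add(S(add(SSZ, SZ)), Z)
  →2  S(add(add(SSZ, SZ), Z))
  →3  S(add(S(add(SZ, SZ)), Z))
  →4  S(S(add(add(SZ, SZ), Z)))
  →5  S(S(add(S(add(Z, SZ)), Z)))
  →6  S(S(S(add(add(Z, SZ), Z))))
  →7  S(S(S(add(SZ, Z))))
  →8  S(S(S(S(add(Z, Z)))))
  →9  S^4(Z)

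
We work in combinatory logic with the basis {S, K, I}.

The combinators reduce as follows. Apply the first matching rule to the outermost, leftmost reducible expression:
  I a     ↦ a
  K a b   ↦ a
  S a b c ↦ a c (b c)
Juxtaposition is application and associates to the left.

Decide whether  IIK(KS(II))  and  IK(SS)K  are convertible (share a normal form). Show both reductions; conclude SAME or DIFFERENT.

Term A:
  start: IIK(KS(II))
  →1  IK(KS(II))
  →2  K(KS(II))
  →3  KS

Term B:
  start: IK(SS)K
  →1  K(SS)K
  →2  SS

Answer: DIFFERENT — A ⇓ KS, B ⇓ SS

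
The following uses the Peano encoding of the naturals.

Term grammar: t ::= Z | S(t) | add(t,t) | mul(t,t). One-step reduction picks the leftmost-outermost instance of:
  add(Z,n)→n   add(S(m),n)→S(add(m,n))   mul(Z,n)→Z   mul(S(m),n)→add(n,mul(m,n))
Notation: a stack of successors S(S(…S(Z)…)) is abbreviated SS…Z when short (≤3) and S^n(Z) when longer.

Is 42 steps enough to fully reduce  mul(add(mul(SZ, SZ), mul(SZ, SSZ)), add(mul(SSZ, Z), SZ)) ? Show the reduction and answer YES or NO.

Answer: YES — reaches normal form SSSZ in 39 ≤ 42 steps

Reduction:
  start: mul(add(mul(SZ, SZ), mul(SZ, SSZ)), add(mul(SSZ, Z), SZ))
  →1  mul(add(add(SZ, mul(Z, SZ)), mul(SZ, SSZ)), add(mul(SSZ, Z), SZ))
  →2  mul(add(S(add(Z, mul(Z, SZ))), mul(SZ, SSZ)), add(mul(SSZ, Z), SZ))
  →3  mul(S(add(add(Z, mul(Z, SZ)), mul(SZ, SSZ))), add(mul(SSZ, Z), SZ))
  →4  add(add(mul(SSZ, Z), SZ), mul(add(add(Z, mul(Z, SZ)), mul(SZ, SSZ)), add(mul(SSZ, Z), SZ)))
  →5  add(add(add(Z, mul(SZ, Z)), SZ), mul(add(add(Z, mul(Z, SZ)), mul(SZ, SSZ)), add(mul(SSZ, Z), SZ)))
  →6  add(add(mul(SZ, Z), SZ), mul(add(add(Z, mul(Z, SZ)), mul(SZ, SSZ)), add(mul(SSZ, Z), SZ)))
  →7  add(add(add(Z, mul(Z, Z)), SZ), mul(add(add(Z, mul(Z, SZ)), mul(SZ, SSZ)), add(mul(SSZ, Z), SZ)))
  →8  add(add(mul(Z, Z), SZ), mul(add(add(Z, mul(Z, SZ)), mul(SZ, SSZ)), add(mul(SSZ, Z), SZ)))
  →9  add(add(Z, SZ), mul(add(add(Z, mul(Z, SZ)), mul(SZ, SSZ)), add(mul(SSZ, Z), SZ)))
  →10  add(SZ, mul(add(add(Z, mul(Z, SZ)), mul(SZ, SSZ)), add(mul(SSZ, Z), SZ)))
  →11  S(add(Z, mul(add(add(Z, mul(Z, SZ)), mul(SZ, SSZ)), add(mul(SSZ, Z), SZ))))
  →12  S(mul(add(add(Z, mul(Z, SZ)), mul(SZ, SSZ)), add(mul(SSZ, Z), SZ)))
  →13  S(mul(add(mul(Z, SZ), mul(SZ, SSZ)), add(mul(SSZ, Z), SZ)))
  →14  S(mul(add(Z, mul(SZ, SSZ)), add(mul(SSZ, Z), SZ)))
  →15  S(mul(mul(SZ, SSZ), add(mul(SSZ, Z), SZ)))
  →16  S(mul(add(SSZ, mul(Z, SSZ)), add(mul(SSZ, Z), SZ)))
  →17  S(mul(S(add(SZ, mul(Z, SSZ))), add(mul(SSZ, Z), SZ)))
  →18  S(add(add(mul(SSZ, Z), SZ), mul(add(SZ, mul(Z, SSZ)), add(mul(SSZ, Z), SZ))))
  →19  S(add(add(add(Z, mul(SZ, Z)), SZ), mul(add(SZ, mul(Z, SSZ)), add(mul(SSZ, Z), SZ))))
  →20  S(add(add(mul(SZ, Z), SZ), mul(add(SZ, mul(Z, SSZ)), add(mul(SSZ, Z), SZ))))
  →21  S(add(add(add(Z, mul(Z, Z)), SZ), mul(add(SZ, mul(Z, SSZ)), add(mul(SSZ, Z), SZ))))
  →22  S(add(add(mul(Z, Z), SZ), mul(add(SZ, mul(Z, SSZ)), add(mul(SSZ, Z), SZ))))
  →23  S(add(add(Z, SZ), mul(add(SZ, mul(Z, SSZ)), add(mul(SSZ, Z), SZ))))
  →24  S(add(SZ, mul(add(SZ, mul(Z, SSZ)), add(mul(SSZ, Z), SZ))))
  →25  S(S(add(Z, mul(add(SZ, mul(Z, SSZ)), add(mul(SSZ, Z), SZ)))))
  →26  S(S(mul(add(SZ, mul(Z, SSZ)), add(mul(SSZ, Z), SZ))))
  →27  S(S(mul(S(add(Z, mul(Z, SSZ))), add(mul(SSZ, Z), SZ))))
  →28  S(S(add(add(mul(SSZ, Z), SZ), mul(add(Z, mul(Z, SSZ)), add(mul(SSZ, Z), SZ)))))
  →29  S(S(add(add(add(Z, mul(SZ, Z)), SZ), mul(add(Z, mul(Z, SSZ)), add(mul(SSZ, Z), SZ)))))
  →30  S(S(add(add(mul(SZ, Z), SZ), mul(add(Z, mul(Z, SSZ)), add(mul(SSZ, Z), SZ)))))
  →31  S(S(add(add(add(Z, mul(Z, Z)), SZ), mul(add(Z, mul(Z, SSZ)), add(mul(SSZ, Z), SZ)))))
  →32  S(S(add(add(mul(Z, Z), SZ), mul(add(Z, mul(Z, SSZ)), add(mul(SSZ, Z), SZ)))))
  →33  S(S(add(add(Z, SZ), mul(add(Z, mul(Z, SSZ)), add(mul(SSZ, Z), SZ)))))
  →34  S(S(add(SZ, mul(add(Z, mul(Z, SSZ)), add(mul(SSZ, Z), SZ)))))
  →35  S(S(S(add(Z, mul(add(Z, mul(Z, SSZ)), add(mul(SSZ, Z), SZ))))))
  →36  S(S(S(mul(add(Z, mul(Z, SSZ)), add(mul(SSZ, Z), SZ)))))
  →37  S(S(S(mul(mul(Z, SSZ), add(mul(SSZ, Z), SZ)))))
  →38  S(S(S(mul(Z, add(mul(SSZ, Z), SZ)))))
  →39  SSSZ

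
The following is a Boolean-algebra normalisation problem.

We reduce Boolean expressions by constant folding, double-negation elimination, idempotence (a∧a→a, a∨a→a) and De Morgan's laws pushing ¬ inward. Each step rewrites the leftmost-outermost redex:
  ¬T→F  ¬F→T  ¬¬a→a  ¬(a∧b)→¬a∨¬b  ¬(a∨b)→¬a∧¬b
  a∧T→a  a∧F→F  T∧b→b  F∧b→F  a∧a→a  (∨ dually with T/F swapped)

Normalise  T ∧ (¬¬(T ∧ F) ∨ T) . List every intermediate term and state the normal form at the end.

Answer: normal form = T  (in 2 steps)

Working:
  start: T ∧ (¬¬(T ∧ F) ∨ T)
  step 1: ¬¬(T ∧ F) ∨ T
  step 2: T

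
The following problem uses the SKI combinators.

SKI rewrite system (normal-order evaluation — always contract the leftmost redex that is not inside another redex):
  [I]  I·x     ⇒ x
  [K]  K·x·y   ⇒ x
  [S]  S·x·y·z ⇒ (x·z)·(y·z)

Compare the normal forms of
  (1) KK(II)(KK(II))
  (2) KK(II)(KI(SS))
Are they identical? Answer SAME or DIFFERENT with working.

Answer: DIFFERENT — A ⇓ KK, B ⇓ KI

Working:
Term A:
  start: KK(II)(KK(II))
  [1] K(KK(II))
  [2] KK

Term B:
  start: KK(II)(KI(SS))
  [1] K(KI(SS))
  [2] KI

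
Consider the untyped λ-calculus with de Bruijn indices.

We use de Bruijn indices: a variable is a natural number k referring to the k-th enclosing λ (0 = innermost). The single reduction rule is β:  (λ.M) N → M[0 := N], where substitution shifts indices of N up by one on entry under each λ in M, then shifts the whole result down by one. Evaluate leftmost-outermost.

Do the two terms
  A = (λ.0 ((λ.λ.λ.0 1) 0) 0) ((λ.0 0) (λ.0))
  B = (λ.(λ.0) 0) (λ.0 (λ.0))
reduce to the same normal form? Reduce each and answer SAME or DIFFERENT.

Term A:
  start: (λ.0 ((λ.λ.λ.0 1) 0) 0) ((λ.0 0) (λ.0))
  step 1: (λ.0 0) (λ.0) ((λ.λ.λ.0 1) ((λ.0 0) (λ.0))) ((λ.0 0) (λ.0))
  step 2: (λ.0) (λ.0) ((λ.λ.λ.0 1) ((λ.0 0) (λ.0))) ((λ.0 0) (λ.0))
  step 3: (λ.0) ((λ.λ.λ.0 1) ((λ.0 0) (λ.0))) ((λ.0 0) (λ.0))
  step 4: (λ.λ.λ.0 1) ((λ.0 0) (λ.0)) ((λ.0 0) (λ.0))
  step 5: (λ.λ.0 1) ((λ.0 0) (λ.0))
  step 6: λ.0 ((λ.0 0) (λ.0))
  step 7: λ.0 ((λ.0) (λ.0))
  step 8: λ.0 (λ.0)

Term B:
  start: (λ.(λ.0) 0) (λ.0 (λ.0))
  step 1: (λ.0) (λ.0 (λ.0))
  step 2: λ.0 (λ.0)

Answer: SAME — A ⇓ λ.0 (λ.0), B ⇓ λ.0 (λ.0)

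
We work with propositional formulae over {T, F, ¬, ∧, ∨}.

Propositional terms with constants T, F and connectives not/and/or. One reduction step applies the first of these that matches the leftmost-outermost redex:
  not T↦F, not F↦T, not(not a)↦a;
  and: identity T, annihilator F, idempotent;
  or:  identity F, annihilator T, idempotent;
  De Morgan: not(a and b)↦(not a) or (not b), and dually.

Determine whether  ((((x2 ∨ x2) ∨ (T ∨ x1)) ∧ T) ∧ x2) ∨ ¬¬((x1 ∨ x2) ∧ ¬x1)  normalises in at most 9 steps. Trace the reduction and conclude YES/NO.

Answer: YES — reaches normal form x2 ∨ ((x1 ∨ x2) ∧ ¬x1) in 6 ≤ 9 steps

Working:
  start: ((((x2 ∨ x2) ∨ (T ∨ x1)) ∧ T) ∧ x2) ∨ ¬¬((x1 ∨ x2) ∧ ¬x1)
  step 1: (((x2 ∨ x2) ∨ (T ∨ x1)) ∧ x2) ∨ ¬¬((x1 ∨ x2) ∧ ¬x1)
  step 2: ((x2 ∨ (T ∨ x1)) ∧ x2) ∨ ¬¬((x1 ∨ x2) ∧ ¬x1)
  step 3: ((x2 ∨ T) ∧ x2) ∨ ¬¬((x1 ∨ x2) ∧ ¬x1)
  step 4: (T ∧ x2) ∨ ¬¬((x1 ∨ x2) ∧ ¬x1)
  step 5: x2 ∨ ¬¬((x1 ∨ x2) ∧ ¬x1)
  step 6: x2 ∨ ((x1 ∨ x2) ∧ ¬x1)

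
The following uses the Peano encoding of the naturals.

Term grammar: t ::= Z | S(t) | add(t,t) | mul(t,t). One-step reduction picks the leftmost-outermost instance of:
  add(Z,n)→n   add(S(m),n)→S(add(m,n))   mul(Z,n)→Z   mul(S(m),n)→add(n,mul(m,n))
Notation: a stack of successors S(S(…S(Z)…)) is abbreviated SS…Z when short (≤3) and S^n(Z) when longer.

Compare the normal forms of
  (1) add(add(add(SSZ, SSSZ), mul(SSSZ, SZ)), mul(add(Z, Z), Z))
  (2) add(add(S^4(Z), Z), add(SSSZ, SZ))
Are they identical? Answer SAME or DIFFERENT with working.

Answer: SAME — A ⇓ S^8(Z), B ⇓ S^8(Z)

Reduction:
Term A:
  start: add(add(add(SSZ, SSSZ), mul(SSSZ, SZ)), mul(add(Z, Z), Z))
  step 1: add(add(S(add(SZ, SSSZ)), mul(SSSZ, SZ)), mul(add(Z, Z), Z))
  step 2: add(S(add(add(SZ, SSSZ), mul(SSSZ, SZ))), mul(add(Z, Z), Z))
  step 3: S(add(add(add(SZ, SSSZ), mul(SSSZ, SZ)), mul(add(Z, Z), Z)))
  step 4: S(add(add(S(add(Z, SSSZ)), mul(SSSZ, SZ)), mul(add(Z, Z), Z)))
  step 5: S(add(S(add(add(Z, SSSZ), mul(SSSZ, SZ))), mul(add(Z, Z), Z)))
  step 6: S(S(add(add(add(Z, SSSZ), mul(SSSZ, SZ)), mul(add(Z, Z), Z))))
  step 7: S(S(add(add(SSSZ, mul(SSSZ, SZ)), mul(add(Z, Z), Z))))
  step 8: S(S(add(S(add(SSZ, mul(SSSZ, SZ))), mul(add(Z, Z), Z))))
  step 9: S(S(S(add(add(SSZ, mul(SSSZ, SZ)), mul(add(Z, Z), Z)))))
  step 10: S(S(S(add(S(add(SZ, mul(SSSZ, SZ))), mul(add(Z, Z), Z)))))
  step 11: S(S(S(S(add(add(SZ, mul(SSSZ, SZ)), mul(add(Z, Z), Z))))))
  step 12: S(S(S(S(add(S(add(Z, mul(SSSZ, SZ))), mul(add(Z, Z), Z))))))
  step 13: S(S(S(S(S(add(add(Z, mul(SSSZ, SZ)), mul(add(Z, Z), Z)))))))
  step 14: S(S(S(S(S(add(mul(SSSZ, SZ), mul(add(Z, Z), Z)))))))
  step 15: S(S(S(S(S(add(add(SZ, mul(SSZ, SZ)), mul(add(Z, Z), Z)))))))
  step 16: S(S(S(S(S(add(S(add(Z, mul(SSZ, SZ))), mul(add(Z, Z), Z)))))))
  step 17: S(S(S(S(S(S(add(add(Z, mul(SSZ, SZ)), mul(add(Z, Z), Z))))))))
  step 18: S(S(S(S(S(S(add(mul(SSZ, SZ), mul(add(Z, Z), Z))))))))
  step 19: S(S(S(S(S(S(add(add(SZ, mul(SZ, SZ)), mul(add(Z, Z), Z))))))))
  step 20: S(S(S(S(S(S(add(S(add(Z, mul(SZ, SZ))), mul(add(Z, Z), Z))))))))
  step 21: S(S(S(S(S(S(S(add(add(Z, mul(SZ, SZ)), mul(add(Z, Z), Z)))))))))
  step 22: S(S(S(S(S(S(S(add(mul(SZ, SZ), mul(add(Z, Z), Z)))))))))
  step 23: S(S(S(S(S(S(S(add(add(SZ, mul(Z, SZ)), mul(add(Z, Z), Z)))))))))
  step 24: S(S(S(S(S(S(S(add(S(add(Z, mul(Z, SZ))), mul(add(Z, Z), Z)))))))))
  step 25: S(S(S(S(S(S(S(S(add(add(Z, mul(Z, SZ)), mul(add(Z, Z), Z))))))))))
  step 26: S(S(S(S(S(S(S(S(add(mul(Z, SZ), mul(add(Z, Z), Z))))))))))
  step 27: S(S(S(S(S(S(S(S(add(Z, mul(add(Z, Z), Z))))))))))
  step 28: S(S(S(S(S(S(S(S(mul(add(Z, Z), Z)))))))))
  step 29: S(S(S(S(S(S(S(S(mul(Z, Z)))))))))
  step 30: S^8(Z)

Term B:
  start: add(add(S^4(Z), Z), add(SSSZ, SZ))
  step 1: add(S(add(SSSZ, Z)), add(SSSZ, SZ))
  step 2: S(add(add(SSSZ, Z), add(SSSZ, SZ)))
  step 3: S(add(S(add(SSZ, Z)), add(SSSZ, SZ)))
  step 4: S(S(add(add(SSZ, Z), add(SSSZ, SZ))))
  step 5: S(S(add(S(add(SZ, Z)), add(SSSZ, SZ))))
  step 6: S(S(S(add(add(SZ, Z), add(SSSZ, SZ)))))
  step 7: S(S(S(add(S(add(Z, Z)), add(SSSZ, SZ)))))
  step 8: S(S(S(S(add(add(Z, Z), add(SSSZ, SZ))))))
  step 9: S(S(S(S(add(Z, add(SSSZ, SZ))))))
  step 10: S(S(S(S(add(SSSZ, SZ)))))
  step 11: S(S(S(S(S(add(SSZ, SZ))))))
  step 12: S(S(S(S(S(S(add(SZ, SZ)))))))
  step 13: S(S(S(S(S(S(S(add(Z, SZ))))))))
  step 14: S^8(Z)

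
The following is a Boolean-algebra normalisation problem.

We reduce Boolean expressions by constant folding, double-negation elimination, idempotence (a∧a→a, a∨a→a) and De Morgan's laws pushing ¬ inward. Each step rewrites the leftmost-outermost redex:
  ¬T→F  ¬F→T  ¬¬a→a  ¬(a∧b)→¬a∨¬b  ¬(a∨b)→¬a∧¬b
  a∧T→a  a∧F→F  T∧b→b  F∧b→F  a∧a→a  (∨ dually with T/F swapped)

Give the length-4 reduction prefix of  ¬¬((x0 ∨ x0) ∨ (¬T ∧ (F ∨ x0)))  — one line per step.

  start: ¬¬((x0 ∨ x0) ∨ (¬T ∧ (F ∨ x0)))
  [1] (x0 ∨ x0) ∨ (¬T ∧ (F ∨ x0))
  [2] x0 ∨ (¬T ∧ (F ∨ x0))
  [3] x0 ∨ (F ∧ (F ∨ x0))
  [4] x0 ∨ F

Answer: after 4 steps: x0 ∨ F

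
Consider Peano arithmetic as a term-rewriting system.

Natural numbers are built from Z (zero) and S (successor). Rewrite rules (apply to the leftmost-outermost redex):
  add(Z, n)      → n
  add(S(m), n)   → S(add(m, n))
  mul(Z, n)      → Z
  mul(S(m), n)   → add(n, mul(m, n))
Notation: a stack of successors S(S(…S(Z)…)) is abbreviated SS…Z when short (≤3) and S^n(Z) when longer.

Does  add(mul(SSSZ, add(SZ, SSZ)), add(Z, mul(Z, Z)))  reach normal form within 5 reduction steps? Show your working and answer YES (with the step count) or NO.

Answer: NO — after 5 steps the term is S(add(add(SSZ, mul(SSZ, add(SZ, SSZ))), add(Z, mul(Z, Z)))), not yet normal

Working:
  start: add(mul(SSSZ, add(SZ, SSZ)), add(Z, mul(Z, Z)))
  →1  add(add(add(SZ, SSZ), mul(SSZ, add(SZ, SSZ))), add(Z, mul(Z, Z)))
  →2  add(add(S(add(Z, SSZ)), mul(SSZ, add(SZ, SSZ))), add(Z, mul(Z, Z)))
  →3  add(S(add(add(Z, SSZ), mul(SSZ, add(SZ, SSZ)))), add(Z, mul(Z, Z)))
  →4  S(add(add(add(Z, SSZ), mul(SSZ, add(SZ, SSZ))), add(Z, mul(Z, Z))))
  →5  S(add(add(SSZ, mul(SSZ, add(SZ, SSZ))), add(Z, mul(Z, Z))))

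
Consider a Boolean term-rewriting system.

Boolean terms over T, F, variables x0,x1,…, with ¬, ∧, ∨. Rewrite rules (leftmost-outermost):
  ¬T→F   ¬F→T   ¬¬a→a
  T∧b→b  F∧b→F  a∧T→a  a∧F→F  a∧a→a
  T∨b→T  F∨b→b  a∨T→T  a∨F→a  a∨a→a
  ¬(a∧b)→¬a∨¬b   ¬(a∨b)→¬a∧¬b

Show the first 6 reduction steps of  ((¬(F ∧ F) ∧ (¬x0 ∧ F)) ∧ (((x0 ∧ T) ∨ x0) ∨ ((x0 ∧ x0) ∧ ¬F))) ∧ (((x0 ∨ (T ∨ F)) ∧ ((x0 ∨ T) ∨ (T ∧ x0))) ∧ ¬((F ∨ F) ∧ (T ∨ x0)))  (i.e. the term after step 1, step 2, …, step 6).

  start: ((¬(F ∧ F) ∧ (¬x0 ∧ F)) ∧ (((x0 ∧ T) ∨ x0) ∨ ((x0 ∧ x0) ∧ ¬F))) ∧ (((x0 ∨ (T ∨ F)) ∧ ((x0 ∨ T) ∨ (T ∧ x0))) ∧ ¬((F ∨ F) ∧ (T ∨ x0)))
  [1] (((¬F ∨ ¬F) ∧ (¬x0 ∧ F)) ∧ (((x0 ∧ T) ∨ x0) ∨ ((x0 ∧ x0) ∧ ¬F))) ∧ (((x0 ∨ (T ∨ F)) ∧ ((x0 ∨ T) ∨ (T ∧ x0))) ∧ ¬((F ∨ F) ∧ (T ∨ x0)))
  [2] ((¬F ∧ (¬x0 ∧ F)) ∧ (((x0 ∧ T) ∨ x0) ∨ ((x0 ∧ x0) ∧ ¬F))) ∧ (((x0 ∨ (T ∨ F)) ∧ ((x0 ∨ T) ∨ (T ∧ x0))) ∧ ¬((F ∨ F) ∧ (T ∨ x0)))
  [3] ((T ∧ (¬x0 ∧ F)) ∧ (((x0 ∧ T) ∨ x0) ∨ ((x0 ∧ x0) ∧ ¬F))) ∧ (((x0 ∨ (T ∨ F)) ∧ ((x0 ∨ T) ∨ (T ∧ x0))) ∧ ¬((F ∨ F) ∧ (T ∨ x0)))
  [4] ((¬x0 ∧ F) ∧ (((x0 ∧ T) ∨ x0) ∨ ((x0 ∧ x0) ∧ ¬F))) ∧ (((x0 ∨ (T ∨ F)) ∧ ((x0 ∨ T) ∨ (T ∧ x0))) ∧ ¬((F ∨ F) ∧ (T ∨ x0)))
  [5] (F ∧ (((x0 ∧ T) ∨ x0) ∨ ((x0 ∧ x0) ∧ ¬F))) ∧ (((x0 ∨ (T ∨ F)) ∧ ((x0 ∨ T) ∨ (T ∧ x0))) ∧ ¬((F ∨ F) ∧ (T ∨ x0)))
  [6] F ∧ (((x0 ∨ (T ∨ F)) ∧ ((x0 ∨ T) ∨ (T ∧ x0))) ∧ ¬((F ∨ F) ∧ (T ∨ x0)))

Answer: after 6 steps: F ∧ (((x0 ∨ (T ∨ F)) ∧ ((x0 ∨ T) ∨ (T ∧ x0))) ∧ ¬((F ∨ F) ∧ (T ∨ x0)))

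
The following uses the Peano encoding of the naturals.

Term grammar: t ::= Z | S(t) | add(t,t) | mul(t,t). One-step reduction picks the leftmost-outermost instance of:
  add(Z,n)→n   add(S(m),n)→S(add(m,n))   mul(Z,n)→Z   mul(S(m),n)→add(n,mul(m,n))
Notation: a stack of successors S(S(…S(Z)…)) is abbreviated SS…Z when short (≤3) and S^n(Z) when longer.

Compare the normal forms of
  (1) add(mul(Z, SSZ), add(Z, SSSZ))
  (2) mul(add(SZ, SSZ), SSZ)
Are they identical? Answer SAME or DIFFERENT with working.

Answer: DIFFERENT — A ⇓ SSSZ, B ⇓ S^6(Z)

Reduction:
Term A:
  start: add(mul(Z, SSZ), add(Z, SSSZ))
  [1] add(Z, add(Z, SSSZ))
  [2] add(Z, SSSZ)
  [3] SSSZ

Term B:
  start: mul(add(SZ, SSZ), SSZ)
  [1] mul(S(add(Z, SSZ)), SSZ)
  [2] add(SSZ, mul(add(Z, SSZ), SSZ))
  [3] S(add(SZ, mul(add(Z, SSZ), SSZ)))
  [4] S(S(add(Z, mul(add(Z, SSZ), SSZ))))
  [5] S(S(mul(add(Z, SSZ), SSZ)))
  [6] S(S(mul(SSZ, SSZ)))
  [7] S(S(add(SSZ, mul(SZ, SSZ))))
  [8] S(S(S(add(SZ, mul(SZ, SSZ)))))
  [9] S(S(S(S(add(Z, mul(SZ, SSZ))))))
  [10] S(S(S(S(mul(SZ, SSZ)))))
  [11] S(S(S(S(add(SSZ, mul(Z, SSZ))))))
  [12] S(S(S(S(S(add(SZ, mul(Z, SSZ)))))))
  [13] S(S(S(S(S(S(add(Z, mul(Z, SSZ))))))))
  [14] S(S(S(S(S(S(mul(Z, SSZ)))))))
  [15] S^6(Z)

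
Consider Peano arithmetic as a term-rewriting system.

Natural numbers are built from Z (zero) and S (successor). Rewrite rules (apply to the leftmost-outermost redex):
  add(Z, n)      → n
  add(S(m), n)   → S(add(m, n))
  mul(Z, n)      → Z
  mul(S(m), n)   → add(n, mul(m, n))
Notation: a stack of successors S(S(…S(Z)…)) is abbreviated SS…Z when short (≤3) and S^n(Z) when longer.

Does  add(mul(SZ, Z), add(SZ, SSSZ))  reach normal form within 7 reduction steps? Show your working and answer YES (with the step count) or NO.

Answer: YES — reaches normal form S^4(Z) in 6 ≤ 7 steps

Working:
  start: add(mul(SZ, Z), add(SZ, SSSZ))
  →1  add(add(Z, mul(Z, Z)), add(SZ, SSSZ))
  →2  add(mul(Z, Z), add(SZ, SSSZ))
  →3  add(Z, add(SZ, SSSZ))
  →4  add(SZ, SSSZ)
  →5  S(add(Z, SSSZ))
  →6  S^4(Z)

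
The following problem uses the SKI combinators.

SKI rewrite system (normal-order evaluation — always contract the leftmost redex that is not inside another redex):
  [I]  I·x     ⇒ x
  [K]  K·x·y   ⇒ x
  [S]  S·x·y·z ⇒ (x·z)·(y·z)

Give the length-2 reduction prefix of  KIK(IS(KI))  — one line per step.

Answer: after 2 steps: IS(KI)

Working:
  start: KIK(IS(KI))
  step 1: I(IS(KI))
  step 2: IS(KI)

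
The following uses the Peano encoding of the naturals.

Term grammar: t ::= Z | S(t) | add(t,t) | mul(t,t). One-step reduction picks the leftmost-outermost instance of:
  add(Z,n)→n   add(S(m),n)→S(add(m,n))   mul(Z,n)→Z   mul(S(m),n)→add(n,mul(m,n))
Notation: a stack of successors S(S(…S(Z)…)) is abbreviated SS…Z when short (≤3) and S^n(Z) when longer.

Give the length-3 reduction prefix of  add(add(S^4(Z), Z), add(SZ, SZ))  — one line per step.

  start: add(add(S^4(Z), Z), add(SZ, SZ))
  [1] add(S(add(SSSZ, Z)), add(SZ, SZ))
  [2] S(add(add(SSSZ, Z), add(SZ, SZ)))
  [3] S(add(S(add(SSZ, Z)), add(SZ, SZ)))

Answer: after 3 steps: S(add(S(add(SSZ, Z)), add(SZ, SZ)))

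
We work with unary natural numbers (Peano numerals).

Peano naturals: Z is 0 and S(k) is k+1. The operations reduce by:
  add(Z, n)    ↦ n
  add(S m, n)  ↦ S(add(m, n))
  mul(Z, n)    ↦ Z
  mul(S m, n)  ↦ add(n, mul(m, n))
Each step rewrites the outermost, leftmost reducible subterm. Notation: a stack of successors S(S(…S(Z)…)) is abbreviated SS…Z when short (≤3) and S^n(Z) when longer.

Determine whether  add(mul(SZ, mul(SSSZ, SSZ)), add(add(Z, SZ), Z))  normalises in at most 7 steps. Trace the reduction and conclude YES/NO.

  start: add(mul(SZ, mul(SSSZ, SSZ)), add(add(Z, SZ), Z))
  →1  add(add(mul(SSSZ, SSZ), mul(Z, mul(SSSZ, SSZ))), add(add(Z, SZ), Z))
  →2  add(add(add(SSZ, mul(SSZ, SSZ)), mul(Z, mul(SSSZ, SSZ))), add(add(Z, SZ), Z))
  →3  add(add(S(add(SZ, mul(SSZ, SSZ))), mul(Z, mul(SSSZ, SSZ))), add(add(Z, SZ), Z))
  →4  add(S(add(add(SZ, mul(SSZ, SSZ)), mul(Z, mul(SSSZ, SSZ)))), add(add(Z, SZ), Z))
  →5  S(add(add(add(SZ, mul(SSZ, SSZ)), mul(Z, mul(SSSZ, SSZ))), add(add(Z, SZ), Z)))
  →6  S(add(add(S(add(Z, mul(SSZ, SSZ))), mul(Z, mul(SSSZ, SSZ))), add(add(Z, SZ), Z)))
  →7  S(add(S(add(add(Z, mul(SSZ, SSZ)), mul(Z, mul(SSSZ, SSZ)))), add(add(Z, SZ), Z)))

Answer: NO — after 7 steps the term is S(add(S(add(add(Z, mul(SSZ, SSZ)), mul(Z, mul(SSSZ, SSZ)))), add(add(Z, SZ), Z))), not yet normal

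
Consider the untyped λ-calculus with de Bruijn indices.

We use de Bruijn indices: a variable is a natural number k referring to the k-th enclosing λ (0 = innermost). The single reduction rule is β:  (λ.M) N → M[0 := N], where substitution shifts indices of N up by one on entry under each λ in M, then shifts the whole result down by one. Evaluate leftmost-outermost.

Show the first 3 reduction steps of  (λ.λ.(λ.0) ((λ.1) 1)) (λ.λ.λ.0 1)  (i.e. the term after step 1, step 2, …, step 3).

  start: (λ.λ.(λ.0) ((λ.1) 1)) (λ.λ.λ.0 1)
  [1] λ.(λ.0) ((λ.1) (λ.λ.λ.0 1))
  [2] λ.(λ.1) (λ.λ.λ.0 1)
  [3] λ.0

Answer: after 3 steps: λ.0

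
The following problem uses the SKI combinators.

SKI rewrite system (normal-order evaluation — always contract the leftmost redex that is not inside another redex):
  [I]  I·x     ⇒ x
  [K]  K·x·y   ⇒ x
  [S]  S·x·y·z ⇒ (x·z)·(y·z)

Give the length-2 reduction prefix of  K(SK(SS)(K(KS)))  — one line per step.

Answer: after 2 steps: K(K(KS))

Working:
  start: K(SK(SS)(K(KS)))
  step 1: K(K(K(KS))(SS(K(KS))))
  step 2: K(K(KS))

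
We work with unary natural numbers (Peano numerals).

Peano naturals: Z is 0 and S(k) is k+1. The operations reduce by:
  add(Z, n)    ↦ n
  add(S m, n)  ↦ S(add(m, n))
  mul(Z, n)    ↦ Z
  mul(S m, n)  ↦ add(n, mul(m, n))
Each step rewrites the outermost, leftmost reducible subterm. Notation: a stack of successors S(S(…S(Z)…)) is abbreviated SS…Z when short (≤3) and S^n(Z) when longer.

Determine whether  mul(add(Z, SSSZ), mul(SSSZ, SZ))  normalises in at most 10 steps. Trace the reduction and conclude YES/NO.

Answer: NO — after 10 steps the term is S(S(add(mul(SZ, SZ), mul(SSZ, mul(SSSZ, SZ))))), not yet normal

Reduction:
  start: mul(add(Z, SSSZ), mul(SSSZ, SZ))
  →1  mul(SSSZ, mul(SSSZ, SZ))
  →2  add(mul(SSSZ, SZ), mul(SSZ, mul(SSSZ, SZ)))
  →3  add(add(SZ, mul(SSZ, SZ)), mul(SSZ, mul(SSSZ, SZ)))
  →4  add(S(add(Z, mul(SSZ, SZ))), mul(SSZ, mul(SSSZ, SZ)))
  →5  S(add(add(Z, mul(SSZ, SZ)), mul(SSZ, mul(SSSZ, SZ))))
  →6  S(add(mul(SSZ, SZ), mul(SSZ, mul(SSSZ, SZ))))
  →7  S(add(add(SZ, mul(SZ, SZ)), mul(SSZ, mul(SSSZ, SZ))))
  →8  S(add(S(add(Z, mul(SZ, SZ))), mul(SSZ, mul(SSSZ, SZ))))
  →9  S(S(add(add(Z, mul(SZ, SZ)), mul(SSZ, mul(SSSZ, SZ)))))
  →10  S(S(add(mul(SZ, SZ), mul(SSZ, mul(SSSZ, SZ)))))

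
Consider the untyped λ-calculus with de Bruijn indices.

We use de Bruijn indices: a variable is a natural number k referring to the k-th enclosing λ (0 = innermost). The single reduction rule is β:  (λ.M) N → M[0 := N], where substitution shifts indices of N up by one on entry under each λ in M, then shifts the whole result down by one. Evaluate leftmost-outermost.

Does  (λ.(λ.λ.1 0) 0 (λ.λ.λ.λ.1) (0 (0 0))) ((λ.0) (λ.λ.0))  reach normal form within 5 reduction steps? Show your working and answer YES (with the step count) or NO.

Answer: NO — after 5 steps the term is (λ.0) ((λ.0) (λ.λ.0) ((λ.0) (λ.λ.0) ((λ.0) (λ.λ.0)))), not yet normal

Reduction:
  start: (λ.(λ.λ.1 0) 0 (λ.λ.λ.λ.1) (0 (0 0))) ((λ.0) (λ.λ.0))
  [1] (λ.λ.1 0) ((λ.0) (λ.λ.0)) (λ.λ.λ.λ.1) ((λ.0) (λ.λ.0) ((λ.0) (λ.λ.0) ((λ.0) (λ.λ.0))))
  [2] (λ.(λ.0) (λ.λ.0) 0) (λ.λ.λ.λ.1) ((λ.0) (λ.λ.0) ((λ.0) (λ.λ.0) ((λ.0) (λ.λ.0))))
  [3] (λ.0) (λ.λ.0) (λ.λ.λ.λ.1) ((λ.0) (λ.λ.0) ((λ.0) (λ.λ.0) ((λ.0) (λ.λ.0))))
  [4] (λ.λ.0) (λ.λ.λ.λ.1) ((λ.0) (λ.λ.0) ((λ.0) (λ.λ.0) ((λ.0) (λ.λ.0))))
  [5] (λ.0) ((λ.0) (λ.λ.0) ((λ.0) (λ.λ.0) ((λ.0) (λ.λ.0))))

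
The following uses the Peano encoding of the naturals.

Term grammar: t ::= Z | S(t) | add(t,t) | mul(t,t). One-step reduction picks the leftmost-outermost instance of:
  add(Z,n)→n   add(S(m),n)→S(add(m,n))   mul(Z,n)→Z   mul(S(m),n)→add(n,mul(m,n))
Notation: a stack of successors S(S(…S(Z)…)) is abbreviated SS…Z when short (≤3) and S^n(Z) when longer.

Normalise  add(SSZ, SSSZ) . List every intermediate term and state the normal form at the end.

  start: add(SSZ, SSSZ)
  step 1: S(add(SZ, SSSZ))
  step 2: S(S(add(Z, SSSZ)))
  step 3: S^5(Z)

Answer: normal form = S^5(Z)  (in 3 steps)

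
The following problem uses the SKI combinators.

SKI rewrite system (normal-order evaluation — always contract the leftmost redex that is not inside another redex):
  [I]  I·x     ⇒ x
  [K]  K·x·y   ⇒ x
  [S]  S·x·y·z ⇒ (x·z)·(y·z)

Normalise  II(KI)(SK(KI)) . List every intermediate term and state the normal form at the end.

  start: II(KI)(SK(KI))
  →1  I(KI)(SK(KI))
  →2  KI(SK(KI))
  →3  I

Answer: normal form = I  (in 3 steps)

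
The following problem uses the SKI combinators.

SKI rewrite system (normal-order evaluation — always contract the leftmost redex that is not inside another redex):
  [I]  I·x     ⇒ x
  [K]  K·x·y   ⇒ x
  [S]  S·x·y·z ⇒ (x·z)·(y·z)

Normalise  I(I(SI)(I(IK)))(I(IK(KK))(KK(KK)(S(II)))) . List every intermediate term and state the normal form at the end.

  start: I(I(SI)(I(IK)))(I(IK(KK))(KK(KK)(S(II))))
  [1] I(SI)(I(IK))(I(IK(KK))(KK(KK)(S(II))))
  [2] SI(I(IK))(I(IK(KK))(KK(KK)(S(II))))
  [3] I(I(IK(KK))(KK(KK)(S(II))))(I(IK)(I(IK(KK))(KK(KK)(S(II)))))
  [4] I(IK(KK))(KK(KK)(S(II)))(I(IK)(I(IK(KK))(KK(KK)(S(II)))))
  [5] IK(KK)(KK(KK)(S(II)))(I(IK)(I(IK(KK))(KK(KK)(S(II)))))
  [6] K(KK)(KK(KK)(S(II)))(I(IK)(I(IK(KK))(KK(KK)(S(II)))))
  [7] KK(I(IK)(I(IK(KK))(KK(KK)(S(II)))))
  [8] K

Answer: normal form = K  (in 8 steps)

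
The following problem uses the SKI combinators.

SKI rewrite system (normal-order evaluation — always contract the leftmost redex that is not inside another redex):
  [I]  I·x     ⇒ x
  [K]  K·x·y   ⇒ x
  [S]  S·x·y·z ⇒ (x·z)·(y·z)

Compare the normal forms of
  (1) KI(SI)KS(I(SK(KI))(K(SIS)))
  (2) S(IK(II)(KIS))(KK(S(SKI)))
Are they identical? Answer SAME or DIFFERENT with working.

Term A:
  start: KI(SI)KS(I(SK(KI))(K(SIS)))
  [1] IKS(I(SK(KI))(K(SIS)))
  [2] KS(I(SK(KI))(K(SIS)))
  [3] S

Term B:
  start: S(IK(II)(KIS))(KK(S(SKI)))
  [1] S(K(II)(KIS))(KK(S(SKI)))
  [2] S(II)(KK(S(SKI)))
  [3] SI(KK(S(SKI)))
  [4] SIK

Answer: DIFFERENT — A ⇓ S, B ⇓ SIK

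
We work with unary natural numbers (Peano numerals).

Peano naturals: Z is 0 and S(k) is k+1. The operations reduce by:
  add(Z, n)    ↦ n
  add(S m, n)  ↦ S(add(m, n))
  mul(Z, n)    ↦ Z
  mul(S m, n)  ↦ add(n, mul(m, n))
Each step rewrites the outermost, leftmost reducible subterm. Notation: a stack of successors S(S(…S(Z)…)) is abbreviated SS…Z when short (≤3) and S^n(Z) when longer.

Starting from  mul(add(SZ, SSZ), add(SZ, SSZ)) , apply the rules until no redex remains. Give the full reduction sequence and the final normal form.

  start: mul(add(SZ, SSZ), add(SZ, SSZ))
  →1  mul(S(add(Z, SSZ)), add(SZ, SSZ))
  →2  add(add(SZ, SSZ), mul(add(Z, SSZ), add(SZ, SSZ)))
  →3  add(S(add(Z, SSZ)), mul(add(Z, SSZ), add(SZ, SSZ)))
  →4  S(add(add(Z, SSZ), mul(add(Z, SSZ), add(SZ, SSZ))))
  →5  S(add(SSZ, mul(add(Z, SSZ), add(SZ, SSZ))))
  →6  S(S(add(SZ, mul(add(Z, SSZ), add(SZ, SSZ)))))
  →7  S(S(S(add(Z, mul(add(Z, SSZ), add(SZ, SSZ))))))
  →8  S(S(S(mul(add(Z, SSZ), add(SZ, SSZ)))))
  →9  S(S(S(mul(SSZ, add(SZ, SSZ)))))
  →10  S(S(S(add(add(SZ, SSZ), mul(SZ, add(SZ, SSZ))))))
  →11  S(S(S(add(S(add(Z, SSZ)), mul(SZ, add(SZ, SSZ))))))
  →12  S(S(S(S(add(add(Z, SSZ), mul(SZ, add(SZ, SSZ)))))))
  →13  S(S(S(S(add(SSZ, mul(SZ, add(SZ, SSZ)))))))
  →14  S(S(S(S(S(add(SZ, mul(SZ, add(SZ, SSZ))))))))
  →15  S(S(S(S(S(S(add(Z, mul(SZ, add(SZ, SSZ)))))))))
  →16  S(S(S(S(S(S(mul(SZ, add(SZ, SSZ))))))))
  →17  S(S(S(S(S(S(add(add(SZ, SSZ), mul(Z, add(SZ, SSZ)))))))))
  →18  S(S(S(S(S(S(add(S(add(Z, SSZ)), mul(Z, add(SZ, SSZ)))))))))
  →19  S(S(S(S(S(S(S(add(add(Z, SSZ), mul(Z, add(SZ, SSZ))))))))))
  →20  S(S(S(S(S(S(S(add(SSZ, mul(Z, add(SZ, SSZ))))))))))
  →21  S(S(S(S(S(S(S(S(add(SZ, mul(Z, add(SZ, SSZ)))))))))))
  →22  S(S(S(S(S(S(S(S(S(add(Z, mul(Z, add(SZ, SSZ))))))))))))
  →23  S(S(S(S(S(S(S(S(S(mul(Z, add(SZ, SSZ)))))))))))
  →24  S^9(Z)

Answer: normal form = S^9(Z)  (in 24 steps)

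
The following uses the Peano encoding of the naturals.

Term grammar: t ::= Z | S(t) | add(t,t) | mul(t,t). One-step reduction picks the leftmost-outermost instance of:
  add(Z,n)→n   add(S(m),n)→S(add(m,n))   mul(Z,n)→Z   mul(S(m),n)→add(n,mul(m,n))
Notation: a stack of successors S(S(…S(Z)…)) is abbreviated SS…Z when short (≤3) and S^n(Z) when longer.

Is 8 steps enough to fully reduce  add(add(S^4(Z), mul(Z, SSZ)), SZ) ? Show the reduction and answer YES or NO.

  start: add(add(S^4(Z), mul(Z, SSZ)), SZ)
  step 1: add(S(add(SSSZ, mul(Z, SSZ))), SZ)
  step 2: S(add(add(SSSZ, mul(Z, SSZ)), SZ))
  step 3: S(add(S(add(SSZ, mul(Z, SSZ))), SZ))
  step 4: S(S(add(add(SSZ, mul(Z, SSZ)), SZ)))
  step 5: S(S(add(S(add(SZ, mul(Z, SSZ))), SZ)))
  step 6: S(S(S(add(add(SZ, mul(Z, SSZ)), SZ))))
  step 7: S(S(S(add(S(add(Z, mul(Z, SSZ))), SZ))))
  step 8: S(S(S(S(add(add(Z, mul(Z, SSZ)), SZ)))))

Answer: NO — after 8 steps the term is S(S(S(S(add(add(Z, mul(Z, SSZ)), SZ))))), not yet normal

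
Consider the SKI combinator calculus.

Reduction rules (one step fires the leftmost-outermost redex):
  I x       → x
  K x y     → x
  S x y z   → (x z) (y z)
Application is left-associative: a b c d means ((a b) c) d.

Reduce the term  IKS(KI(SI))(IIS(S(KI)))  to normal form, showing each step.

  start: IKS(KI(SI))(IIS(S(KI)))
  [1] KS(KI(SI))(IIS(S(KI)))
  [2] S(IIS(S(KI)))
  [3] S(IS(S(KI)))
  [4] S(S(S(KI)))

Answer: normal form = S(S(S(KI)))  (in 4 steps)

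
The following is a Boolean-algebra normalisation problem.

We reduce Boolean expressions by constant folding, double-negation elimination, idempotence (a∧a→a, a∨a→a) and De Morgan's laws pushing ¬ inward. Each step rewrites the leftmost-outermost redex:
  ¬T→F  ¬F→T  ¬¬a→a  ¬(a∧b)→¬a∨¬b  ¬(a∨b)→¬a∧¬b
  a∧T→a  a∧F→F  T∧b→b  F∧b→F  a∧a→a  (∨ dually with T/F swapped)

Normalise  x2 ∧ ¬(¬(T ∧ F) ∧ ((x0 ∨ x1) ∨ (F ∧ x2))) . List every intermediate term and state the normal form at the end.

  start: x2 ∧ ¬(¬(T ∧ F) ∧ ((x0 ∨ x1) ∨ (F ∧ x2)))
  [1] x2 ∧ (¬¬(T ∧ F) ∨ ¬((x0 ∨ x1) ∨ (F ∧ x2)))
  [2] x2 ∧ ((T ∧ F) ∨ ¬((x0 ∨ x1) ∨ (F ∧ x2)))
  [3] x2 ∧ (F ∨ ¬((x0 ∨ x1) ∨ (F ∧ x2)))
  [4] x2 ∧ ¬((x0 ∨ x1) ∨ (F ∧ x2))
  [5] x2 ∧ (¬(x0 ∨ x1) ∧ ¬(F ∧ x2))
  [6] x2 ∧ ((¬x0 ∧ ¬x1) ∧ ¬(F ∧ x2))
  [7] x2 ∧ ((¬x0 ∧ ¬x1) ∧ (¬F ∨ ¬x2))
  [8] x2 ∧ ((¬x0 ∧ ¬x1) ∧ (T ∨ ¬x2))
  [9] x2 ∧ ((¬x0 ∧ ¬x1) ∧ T)
  [10] x2 ∧ (¬x0 ∧ ¬x1)

Answer: normal form = x2 ∧ (¬x0 ∧ ¬x1)  (in 10 steps)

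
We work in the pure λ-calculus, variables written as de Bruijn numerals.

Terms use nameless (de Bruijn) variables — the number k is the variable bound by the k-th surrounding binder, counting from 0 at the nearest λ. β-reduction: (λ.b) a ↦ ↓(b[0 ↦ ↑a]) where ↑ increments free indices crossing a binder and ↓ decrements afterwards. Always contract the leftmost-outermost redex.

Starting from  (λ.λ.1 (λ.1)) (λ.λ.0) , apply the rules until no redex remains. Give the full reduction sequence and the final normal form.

Answer: normal form = λ.λ.0  (in 2 steps)

Reduction:
  start: (λ.λ.1 (λ.1)) (λ.λ.0)
  →1  λ.(λ.λ.0) (λ.1)
  →2  λ.λ.0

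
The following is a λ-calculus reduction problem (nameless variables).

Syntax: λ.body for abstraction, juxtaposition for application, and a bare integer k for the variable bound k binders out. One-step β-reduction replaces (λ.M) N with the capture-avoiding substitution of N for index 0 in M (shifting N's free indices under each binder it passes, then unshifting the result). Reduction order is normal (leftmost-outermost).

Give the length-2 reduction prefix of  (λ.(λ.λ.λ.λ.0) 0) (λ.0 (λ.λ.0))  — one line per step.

Answer: after 2 steps: λ.λ.λ.0

Derivation:
  start: (λ.(λ.λ.λ.λ.0) 0) (λ.0 (λ.λ.0))
  [1] (λ.λ.λ.λ.0) (λ.0 (λ.λ.0))
  [2] λ.λ.λ.0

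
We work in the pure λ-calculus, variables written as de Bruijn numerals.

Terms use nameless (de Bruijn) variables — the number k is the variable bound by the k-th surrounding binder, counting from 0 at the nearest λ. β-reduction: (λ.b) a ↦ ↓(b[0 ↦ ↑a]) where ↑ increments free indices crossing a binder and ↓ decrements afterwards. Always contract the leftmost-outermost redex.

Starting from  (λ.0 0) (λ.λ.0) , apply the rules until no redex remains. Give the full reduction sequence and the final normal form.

Answer: normal form = λ.0  (in 2 steps)

Working:
  start: (λ.0 0) (λ.λ.0)
  →1  (λ.λ.0) (λ.λ.0)
  →2  λ.0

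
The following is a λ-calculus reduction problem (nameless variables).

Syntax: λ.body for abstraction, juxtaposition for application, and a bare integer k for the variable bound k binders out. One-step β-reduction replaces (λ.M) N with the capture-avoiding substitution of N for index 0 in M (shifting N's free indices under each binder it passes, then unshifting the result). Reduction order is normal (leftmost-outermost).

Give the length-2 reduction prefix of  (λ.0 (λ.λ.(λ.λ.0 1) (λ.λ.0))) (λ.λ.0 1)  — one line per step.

  start: (λ.0 (λ.λ.(λ.λ.0 1) (λ.λ.0))) (λ.λ.0 1)
  step 1: (λ.λ.0 1) (λ.λ.(λ.λ.0 1) (λ.λ.0))
  step 2: λ.0 (λ.λ.(λ.λ.0 1) (λ.λ.0))

Answer: after 2 steps: λ.0 (λ.λ.(λ.λ.0 1) (λ.λ.0))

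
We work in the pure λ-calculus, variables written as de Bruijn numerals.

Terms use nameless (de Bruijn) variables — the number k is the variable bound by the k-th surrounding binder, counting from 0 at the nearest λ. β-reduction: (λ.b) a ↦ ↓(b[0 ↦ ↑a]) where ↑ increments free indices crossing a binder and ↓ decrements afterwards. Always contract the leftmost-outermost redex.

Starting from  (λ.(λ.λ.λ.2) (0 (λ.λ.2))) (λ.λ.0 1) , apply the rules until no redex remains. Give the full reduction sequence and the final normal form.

Answer: normal form = λ.λ.λ.0 (λ.λ.λ.λ.0 1)  (in 3 steps)

Reduction:
  start: (λ.(λ.λ.λ.2) (0 (λ.λ.2))) (λ.λ.0 1)
  step 1: (λ.λ.λ.2) ((λ.λ.0 1) (λ.λ.λ.λ.0 1))
  step 2: λ.λ.(λ.λ.0 1) (λ.λ.λ.λ.0 1)
  step 3: λ.λ.λ.0 (λ.λ.λ.λ.0 1)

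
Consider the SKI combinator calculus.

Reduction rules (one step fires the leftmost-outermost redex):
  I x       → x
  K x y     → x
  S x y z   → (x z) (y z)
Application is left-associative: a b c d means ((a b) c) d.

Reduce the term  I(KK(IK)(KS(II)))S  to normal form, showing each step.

  start: I(KK(IK)(KS(II)))S
  →1  KK(IK)(KS(II))S
  →2  K(KS(II))S
  →3  KS(II)
  →4  S

Answer: normal form = S  (in 4 steps)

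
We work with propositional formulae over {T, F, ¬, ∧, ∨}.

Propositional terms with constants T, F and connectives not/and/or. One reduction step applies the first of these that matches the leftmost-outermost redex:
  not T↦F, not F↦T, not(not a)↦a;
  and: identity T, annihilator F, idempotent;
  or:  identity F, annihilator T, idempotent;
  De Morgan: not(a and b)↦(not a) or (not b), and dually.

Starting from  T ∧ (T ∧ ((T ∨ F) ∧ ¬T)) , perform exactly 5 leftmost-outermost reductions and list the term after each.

Answer: after 5 steps: F

Reduction:
  start: T ∧ (T ∧ ((T ∨ F) ∧ ¬T))
  →1  T ∧ ((T ∨ F) ∧ ¬T)
  →2  (T ∨ F) ∧ ¬T
  →3  T ∧ ¬T
  →4  ¬T
  →5  F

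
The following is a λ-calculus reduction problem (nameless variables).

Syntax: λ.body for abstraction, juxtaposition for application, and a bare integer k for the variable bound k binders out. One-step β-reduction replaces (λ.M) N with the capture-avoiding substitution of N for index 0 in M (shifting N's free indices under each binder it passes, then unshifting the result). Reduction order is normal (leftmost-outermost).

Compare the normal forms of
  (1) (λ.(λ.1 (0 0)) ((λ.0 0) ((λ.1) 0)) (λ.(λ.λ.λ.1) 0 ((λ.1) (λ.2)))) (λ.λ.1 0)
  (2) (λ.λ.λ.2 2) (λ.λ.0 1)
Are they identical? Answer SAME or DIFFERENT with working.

Answer: DIFFERENT — A ⇓ λ.λ.1, B ⇓ λ.λ.λ.0 (λ.λ.0 1)

Reduction:
Term A:
  start: (λ.(λ.1 (0 0)) ((λ.0 0) ((λ.1) 0)) (λ.(λ.λ.λ.1) 0 ((λ.1) (λ.2)))) (λ.λ.1 0)
  →1  (λ.(λ.λ.1 0) (0 0)) ((λ.0 0) ((λ.λ.λ.1 0) (λ.λ.1 0))) (λ.(λ.λ.λ.1) 0 ((λ.1) (λ.λ.λ.1 0)))
  →2  (λ.λ.1 0) ((λ.0 0) ((λ.λ.λ.1 0) (λ.λ.1 0)) ((λ.0 0) ((λ.λ.λ.1 0) (λ.λ.1 0)))) (λ.(λ.λ.λ.1) 0 ((λ.1) (λ.λ.λ.1 0)))
  →3  (λ.(λ.0 0) ((λ.λ.λ.1 0) (λ.λ.1 0)) ((λ.0 0) ((λ.λ.λ.1 0) (λ.λ.1 0))) 0) (λ.(λ.λ.λ.1) 0 ((λ.1) (λ.λ.λ.1 0)))
  →4  (λ.0 0) ((λ.λ.λ.1 0) (λ.λ.1 0)) ((λ.0 0) ((λ.λ.λ.1 0) (λ.λ.1 0))) (λ.(λ.λ.λ.1) 0 ((λ.1) (λ.λ.λ.1 0)))
  →5  (λ.λ.λ.1 0) (λ.λ.1 0) ((λ.λ.λ.1 0) (λ.λ.1 0)) ((λ.0 0) ((λ.λ.λ.1 0) (λ.λ.1 0))) (λ.(λ.λ.λ.1) 0 ((λ.1) (λ.λ.λ.1 0)))
  →6  (λ.λ.1 0) ((λ.λ.λ.1 0) (λ.λ.1 0)) ((λ.0 0) ((λ.λ.λ.1 0) (λ.λ.1 0))) (λ.(λ.λ.λ.1) 0 ((λ.1) (λ.λ.λ.1 0)))
  →7  (λ.(λ.λ.λ.1 0) (λ.λ.1 0) 0) ((λ.0 0) ((λ.λ.λ.1 0) (λ.λ.1 0))) (λ.(λ.λ.λ.1) 0 ((λ.1) (λ.λ.λ.1 0)))
  →8  (λ.λ.λ.1 0) (λ.λ.1 0) ((λ.0 0) ((λ.λ.λ.1 0) (λ.λ.1 0))) (λ.(λ.λ.λ.1) 0 ((λ.1) (λ.λ.λ.1 0)))
  →9  (λ.λ.1 0) ((λ.0 0) ((λ.λ.λ.1 0) (λ.λ.1 0))) (λ.(λ.λ.λ.1) 0 ((λ.1) (λ.λ.λ.1 0)))
  →10  (λ.(λ.0 0) ((λ.λ.λ.1 0) (λ.λ.1 0)) 0) (λ.(λ.λ.λ.1) 0 ((λ.1) (λ.λ.λ.1 0)))
  →11  (λ.0 0) ((λ.λ.λ.1 0) (λ.λ.1 0)) (λ.(λ.λ.λ.1) 0 ((λ.1) (λ.λ.λ.1 0)))
  →12  (λ.λ.λ.1 0) (λ.λ.1 0) ((λ.λ.λ.1 0) (λ.λ.1 0)) (λ.(λ.λ.λ.1) 0 ((λ.1) (λ.λ.λ.1 0)))
  →13  (λ.λ.1 0) ((λ.λ.λ.1 0) (λ.λ.1 0)) (λ.(λ.λ.λ.1) 0 ((λ.1) (λ.λ.λ.1 0)))
  →14  (λ.(λ.λ.λ.1 0) (λ.λ.1 0) 0) (λ.(λ.λ.λ.1) 0 ((λ.1) (λ.λ.λ.1 0)))
  →15  (λ.λ.λ.1 0) (λ.λ.1 0) (λ.(λ.λ.λ.1) 0 ((λ.1) (λ.λ.λ.1 0)))
  →16  (λ.λ.1 0) (λ.(λ.λ.λ.1) 0 ((λ.1) (λ.λ.λ.1 0)))
  →17  λ.(λ.(λ.λ.λ.1) 0 ((λ.1) (λ.λ.λ.1 0))) 0
  →18  λ.(λ.λ.λ.1) 0 ((λ.1) (λ.λ.λ.1 0))
  →19  λ.(λ.λ.1) ((λ.1) (λ.λ.λ.1 0))
  →20  λ.λ.(λ.2) (λ.λ.λ.1 0)
  →21  λ.λ.1

Term B:
  start: (λ.λ.λ.2 2) (λ.λ.0 1)
  →1  λ.λ.(λ.λ.0 1) (λ.λ.0 1)
  →2  λ.λ.λ.0 (λ.λ.0 1)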